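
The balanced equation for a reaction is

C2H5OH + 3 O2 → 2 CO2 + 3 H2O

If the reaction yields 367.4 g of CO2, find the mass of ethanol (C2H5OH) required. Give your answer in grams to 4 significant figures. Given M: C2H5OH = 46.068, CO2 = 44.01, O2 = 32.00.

n(CO2) = 367.40 g / 44.01 g/mol = 8.3481 mol.
From the equation the CO2:C2H5OH mole ratio is 2:1, so n(C2H5OH) = 8.3481 × 1/2 = 4.1741 mol.
Mass of C2H5OH = 4.1741 mol × 46.068 g/mol = 192.29 g.

192.3 g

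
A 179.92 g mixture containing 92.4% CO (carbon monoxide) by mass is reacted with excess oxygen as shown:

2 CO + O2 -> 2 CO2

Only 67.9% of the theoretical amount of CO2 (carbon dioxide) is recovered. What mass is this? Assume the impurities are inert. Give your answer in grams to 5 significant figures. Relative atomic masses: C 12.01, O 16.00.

177.36 g

Pure CO available = 179.92 g × 0.924 = 166.246 g.
M(CO) = 12.01 + 16.00 = 28.01 g/mol.
M(CO2) = 12.01 + 2(16.00) = 44.01 g/mol.
n(CO) = 166.246 g / 28.01 g/mol = 5.93524 mol.
From the equation the CO:CO2 mole ratio is 2:2, so n(CO2) = 5.93524 × 2/2 = 5.93524 mol.
Mass of CO2 = 5.93524 mol × 44.01 g/mol = 261.210 g.
Actual mass collected = 261.210 g × 0.679 = 177.362 g.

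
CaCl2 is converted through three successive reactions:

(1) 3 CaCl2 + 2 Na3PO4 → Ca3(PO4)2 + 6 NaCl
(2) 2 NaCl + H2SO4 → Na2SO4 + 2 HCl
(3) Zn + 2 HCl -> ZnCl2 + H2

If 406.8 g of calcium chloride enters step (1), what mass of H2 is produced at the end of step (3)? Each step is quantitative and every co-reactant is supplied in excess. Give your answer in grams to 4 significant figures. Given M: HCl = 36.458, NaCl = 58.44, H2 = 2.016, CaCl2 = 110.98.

7.390 g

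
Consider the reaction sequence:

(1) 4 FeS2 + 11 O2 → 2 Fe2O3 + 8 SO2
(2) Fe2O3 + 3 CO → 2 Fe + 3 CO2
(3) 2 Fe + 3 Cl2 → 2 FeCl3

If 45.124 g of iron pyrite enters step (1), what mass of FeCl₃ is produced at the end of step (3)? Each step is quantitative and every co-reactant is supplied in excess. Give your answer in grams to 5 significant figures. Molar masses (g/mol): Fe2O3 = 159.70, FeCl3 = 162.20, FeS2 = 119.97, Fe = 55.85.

n(FeS2) = 45.124 / 119.97 = 0.376127 mol.
Reaction (1): FeS2→Fe2O3 ratio 4:2 ⇒ n(Fe2O3) = 0.188064 mol.
Reaction (2): Fe2O3→Fe ratio 1:2 ⇒ n(Fe) = 0.376127 mol.
Reaction (3): Fe→FeCl3 ratio 2:2 ⇒ n(FeCl3) = 0.376127 mol.
Mass of FeCl3 = 0.376127 × 162.20 = 61.0079 g.

61.008 g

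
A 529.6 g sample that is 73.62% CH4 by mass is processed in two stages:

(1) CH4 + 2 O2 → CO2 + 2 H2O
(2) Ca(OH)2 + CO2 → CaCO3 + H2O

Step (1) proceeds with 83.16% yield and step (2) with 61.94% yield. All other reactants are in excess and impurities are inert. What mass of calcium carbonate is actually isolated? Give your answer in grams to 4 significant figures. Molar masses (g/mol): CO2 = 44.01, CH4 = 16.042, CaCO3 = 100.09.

Pure CH4 = 529.6 × 0.7362 = 389.89 g.
n(CH4) = 389.89 / 16.042 = 24.304 mol.
Step 1 (CH4:CO2 = 1:1): theoretical n(CO2) = 24.304 mol; at 83.16% yield, n(CO2) = 20.212 mol.
Step 2 (CO2:CaCO3 = 1:1): theoretical n(CaCO3) = 20.212 mol, so theoretical mass = 20.212 × 100.09 = 2023.0 g.
At 61.94% yield, actual mass of CaCO3 = 2023.0 × 0.6194 = 1253.0 g.

1253 g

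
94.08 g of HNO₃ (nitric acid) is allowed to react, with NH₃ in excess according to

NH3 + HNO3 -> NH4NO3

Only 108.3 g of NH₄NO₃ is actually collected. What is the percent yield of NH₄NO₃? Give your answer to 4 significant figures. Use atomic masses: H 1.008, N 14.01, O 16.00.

M(HNO3) = 1.008 + 14.01 + 3(16.00) = 63.018 g/mol.
M(NH4NO3) = 2(14.01) + 4(1.008) + 3(16.00) = 80.052 g/mol.
n(HNO3) = 94.080 g / 63.018 g/mol = 1.4929 mol.
From the equation the HNO3:NH4NO3 mole ratio is 1:1, so n(NH4NO3) = 1.4929 × 1/1 = 1.4929 mol.
Mass of NH4NO3 = 1.4929 mol × 80.052 g/mol = 119.51 g.
This is the theoretical yield. Percent yield = 108.3 g / 119.51 g × 100% = 90.620%.

90.62 %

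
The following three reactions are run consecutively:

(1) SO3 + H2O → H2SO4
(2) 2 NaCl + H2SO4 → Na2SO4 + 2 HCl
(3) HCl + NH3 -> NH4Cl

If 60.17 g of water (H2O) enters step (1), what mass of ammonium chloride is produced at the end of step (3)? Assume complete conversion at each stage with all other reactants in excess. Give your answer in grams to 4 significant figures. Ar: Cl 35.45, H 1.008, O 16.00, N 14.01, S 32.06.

M(H2O) = 2(1.008) + 16.00 = 18.016 g/mol.
M(NH4Cl) = 14.01 + 4(1.008) + 35.45 = 53.492 g/mol.
n(H2O) = 60.17 / 18.016 = 3.3398 mol.
Reaction (1): H2O→H2SO4 ratio 1:1 ⇒ n(H2SO4) = 3.3398 mol.
Reaction (2): H2SO4→HCl ratio 1:2 ⇒ n(HCl) = 6.6796 mol.
Reaction (3): HCl→NH4Cl ratio 1:1 ⇒ n(NH4Cl) = 6.6796 mol.
Mass of NH4Cl = 6.6796 × 53.492 = 357.31 g.

357.3 g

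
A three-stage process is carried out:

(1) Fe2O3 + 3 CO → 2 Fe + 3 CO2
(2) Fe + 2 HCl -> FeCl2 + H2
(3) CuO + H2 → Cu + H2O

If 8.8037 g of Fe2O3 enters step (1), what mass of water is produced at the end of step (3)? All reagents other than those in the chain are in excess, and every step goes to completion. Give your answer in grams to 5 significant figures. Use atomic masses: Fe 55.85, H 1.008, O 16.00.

M(Fe2O3) = 2(55.85) + 3(16.00) = 159.70 g/mol.
M(H2O) = 2(1.008) + 16.00 = 18.016 g/mol.
n(Fe2O3) = 8.8037 / 159.70 = 0.0551265 mol.
Reaction (1): Fe2O3→Fe ratio 1:2 ⇒ n(Fe) = 0.110253 mol.
Reaction (2): Fe→H2 ratio 1:1 ⇒ n(H2) = 0.110253 mol.
Reaction (3): H2→H2O ratio 1:1 ⇒ n(H2O) = 0.110253 mol.
Mass of H2O = 0.110253 × 18.016 = 1.98632 g.

1.9863 g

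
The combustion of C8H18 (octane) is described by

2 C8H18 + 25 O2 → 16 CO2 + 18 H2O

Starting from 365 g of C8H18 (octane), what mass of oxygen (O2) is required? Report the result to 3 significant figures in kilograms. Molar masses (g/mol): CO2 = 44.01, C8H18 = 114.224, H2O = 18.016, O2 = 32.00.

n(C8H18) = 365.0 g / 114.224 g/mol = 3.195 mol.
From the equation the C8H18:O2 mole ratio is 2:25, so n(O2) = 3.195 × 25/2 = 39.94 mol.
Mass of O2 = 39.94 mol × 32.00 g/mol = 1278 g.
Converting to kg: 1278 g = 1.28 kg.

1.28 kg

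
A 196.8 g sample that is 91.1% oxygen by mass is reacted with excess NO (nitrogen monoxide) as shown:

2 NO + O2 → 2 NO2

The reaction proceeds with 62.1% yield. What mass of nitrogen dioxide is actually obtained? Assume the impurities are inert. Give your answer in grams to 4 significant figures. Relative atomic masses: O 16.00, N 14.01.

320.2 g

Pure O2 available = 196.8 g × 0.911 = 179.28 g.
M(O2) = 2(16.00) = 32.00 g/mol.
M(NO2) = 14.01 + 2(16.00) = 46.01 g/mol.
n(O2) = 179.28 g / 32.00 g/mol = 5.6026 mol.
From the equation the O2:NO2 mole ratio is 1:2, so n(NO2) = 5.6026 × 2/1 = 11.205 mol.
Mass of NO2 = 11.205 mol × 46.01 g/mol = 515.56 g.
Actual mass collected = 515.56 g × 0.621 = 320.16 g.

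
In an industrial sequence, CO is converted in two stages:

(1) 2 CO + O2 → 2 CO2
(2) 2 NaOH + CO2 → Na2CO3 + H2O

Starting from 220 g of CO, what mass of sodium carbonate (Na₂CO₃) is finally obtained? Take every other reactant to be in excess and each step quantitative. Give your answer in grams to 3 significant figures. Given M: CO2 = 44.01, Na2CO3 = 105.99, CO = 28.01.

n(CO) = 220.0 / 28.01 = 7.854 mol.
Step 1 gives a 2:2 ratio of CO to CO2, so n(CO2) = 7.854 mol.
In step 2 the CO2:Na2CO3 ratio is 1:1, so n(Na2CO3) = 7.854 mol.
Mass of Na2CO3 = 7.854 × 105.99 = 832.5 g.

832 g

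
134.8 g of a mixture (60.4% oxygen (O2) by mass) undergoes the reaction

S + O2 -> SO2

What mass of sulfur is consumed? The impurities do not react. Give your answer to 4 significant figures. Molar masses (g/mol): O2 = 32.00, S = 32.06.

81.57 g

Mass of pure O2 = 134.8 g × 0.604 = 81.419 g.
n(O2) = 81.419 g / 32.00 g/mol = 2.5444 mol.
From the equation the O2:S mole ratio is 1:1, so n(S) = 2.5444 × 1/1 = 2.5444 mol.
Mass of S = 2.5444 mol × 32.06 g/mol = 81.572 g.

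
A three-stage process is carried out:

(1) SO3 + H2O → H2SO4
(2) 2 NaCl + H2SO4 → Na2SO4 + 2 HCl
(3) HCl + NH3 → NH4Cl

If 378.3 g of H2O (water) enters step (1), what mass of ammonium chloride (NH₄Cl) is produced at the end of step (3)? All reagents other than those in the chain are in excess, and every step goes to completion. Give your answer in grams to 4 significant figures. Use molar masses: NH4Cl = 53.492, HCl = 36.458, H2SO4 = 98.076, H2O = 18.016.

n(H2O) = 378.3 / 18.016 = 20.998 mol.
Reaction (1): H2O→H2SO4 ratio 1:1 ⇒ n(H2SO4) = 20.998 mol.
Reaction (2): H2SO4→HCl ratio 1:2 ⇒ n(HCl) = 41.996 mol.
Reaction (3): HCl→NH4Cl ratio 1:1 ⇒ n(NH4Cl) = 41.996 mol.
Mass of NH4Cl = 41.996 × 53.492 = 2246.5 g.

2246 g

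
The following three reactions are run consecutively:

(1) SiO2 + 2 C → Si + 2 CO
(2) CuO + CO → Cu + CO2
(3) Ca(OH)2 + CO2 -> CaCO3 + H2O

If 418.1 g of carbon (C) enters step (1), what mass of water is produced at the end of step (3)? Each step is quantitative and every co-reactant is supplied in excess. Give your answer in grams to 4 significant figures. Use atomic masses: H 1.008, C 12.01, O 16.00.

627.2 g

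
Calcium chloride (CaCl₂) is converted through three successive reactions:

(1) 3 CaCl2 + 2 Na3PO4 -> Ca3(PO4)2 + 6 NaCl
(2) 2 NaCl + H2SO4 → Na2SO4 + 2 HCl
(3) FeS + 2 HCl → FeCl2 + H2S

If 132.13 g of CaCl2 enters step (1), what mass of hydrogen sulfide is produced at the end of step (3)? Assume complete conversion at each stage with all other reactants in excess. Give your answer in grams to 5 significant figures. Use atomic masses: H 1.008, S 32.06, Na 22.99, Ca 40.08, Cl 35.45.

M(CaCl2) = 40.08 + 2(35.45) = 110.98 g/mol.
M(H2S) = 2(1.008) + 32.06 = 34.076 g/mol.
n(CaCl2) = 132.13 / 110.98 = 1.19057 mol.
Reaction (1): CaCl2→NaCl ratio 3:6 ⇒ n(NaCl) = 2.38115 mol.
Reaction (2): NaCl→HCl ratio 2:2 ⇒ n(HCl) = 2.38115 mol.
Reaction (3): HCl→H2S ratio 2:1 ⇒ n(H2S) = 1.19057 mol.
Mass of H2S = 1.19057 × 34.076 = 40.5700 g.

40.570 g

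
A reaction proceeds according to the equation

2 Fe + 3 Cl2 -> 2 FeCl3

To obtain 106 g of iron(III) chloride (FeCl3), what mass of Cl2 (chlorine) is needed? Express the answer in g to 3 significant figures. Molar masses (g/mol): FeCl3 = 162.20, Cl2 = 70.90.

69.5 g

n(FeCl3) = 106.0 g / 162.20 g/mol = 0.6535 mol.
From the equation the FeCl3:Cl2 mole ratio is 2:3, so n(Cl2) = 0.6535 × 3/2 = 0.9803 mol.
Mass of Cl2 = 0.9803 mol × 70.90 g/mol = 69.50 g.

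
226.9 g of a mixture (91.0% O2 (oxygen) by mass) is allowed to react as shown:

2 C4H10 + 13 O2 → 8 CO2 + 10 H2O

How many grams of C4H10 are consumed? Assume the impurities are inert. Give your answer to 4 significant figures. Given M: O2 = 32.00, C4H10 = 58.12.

Mass of pure O2 = 226.9 g × 0.910 = 206.48 g.
n(O2) = 206.48 g / 32.00 g/mol = 6.4525 mol.
From the equation the O2:C4H10 mole ratio is 13:2, so n(C4H10) = 6.4525 × 2/13 = 0.99269 mol.
Mass of C4H10 = 0.99269 mol × 58.12 g/mol = 57.695 g.

57.69 g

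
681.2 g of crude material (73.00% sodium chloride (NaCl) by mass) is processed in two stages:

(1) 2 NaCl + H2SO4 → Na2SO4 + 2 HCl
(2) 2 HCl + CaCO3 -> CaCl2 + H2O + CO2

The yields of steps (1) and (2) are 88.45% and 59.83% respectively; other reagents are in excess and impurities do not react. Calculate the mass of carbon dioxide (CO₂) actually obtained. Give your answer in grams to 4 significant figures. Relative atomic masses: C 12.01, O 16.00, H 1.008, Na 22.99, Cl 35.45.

99.09 g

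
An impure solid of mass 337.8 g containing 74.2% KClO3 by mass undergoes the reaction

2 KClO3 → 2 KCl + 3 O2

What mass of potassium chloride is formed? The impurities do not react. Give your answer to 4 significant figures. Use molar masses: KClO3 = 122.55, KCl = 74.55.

Mass of pure KClO3 = 337.8 g × 0.742 = 250.65 g.
n(KClO3) = 250.65 g / 122.55 g/mol = 2.0453 mol.
From the equation the KClO3:KCl mole ratio is 2:2, so n(KCl) = 2.0453 × 2/2 = 2.0453 mol.
Mass of KCl = 2.0453 mol × 74.55 g/mol = 152.47 g.

152.5 g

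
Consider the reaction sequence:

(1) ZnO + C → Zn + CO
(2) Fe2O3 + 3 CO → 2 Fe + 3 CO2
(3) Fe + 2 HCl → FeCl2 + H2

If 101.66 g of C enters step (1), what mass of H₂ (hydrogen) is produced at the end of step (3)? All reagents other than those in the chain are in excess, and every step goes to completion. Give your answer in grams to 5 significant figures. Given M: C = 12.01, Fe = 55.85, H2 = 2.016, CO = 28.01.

11.376 g

n(C) = 101.66 / 12.01 = 8.46461 mol.
Reaction (1): C→CO ratio 1:1 ⇒ n(CO) = 8.46461 mol.
Reaction (2): CO→Fe ratio 3:2 ⇒ n(Fe) = 5.64308 mol.
Reaction (3): Fe→H2 ratio 1:1 ⇒ n(H2) = 5.64308 mol.
Mass of H2 = 5.64308 × 2.016 = 11.3764 g.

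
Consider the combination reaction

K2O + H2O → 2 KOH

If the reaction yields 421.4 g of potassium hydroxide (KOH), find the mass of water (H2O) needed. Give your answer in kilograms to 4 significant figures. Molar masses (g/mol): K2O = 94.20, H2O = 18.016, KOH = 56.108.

n(KOH) = 421.40 g / 56.108 g/mol = 7.5105 mol.
From the equation the KOH:H2O mole ratio is 2:1, so n(H2O) = 7.5105 × 1/2 = 3.7553 mol.
Mass of H2O = 3.7553 mol × 18.016 g/mol = 67.655 g.
Converting to kg: 67.655 g = 0.06765 kg.

0.06765 kg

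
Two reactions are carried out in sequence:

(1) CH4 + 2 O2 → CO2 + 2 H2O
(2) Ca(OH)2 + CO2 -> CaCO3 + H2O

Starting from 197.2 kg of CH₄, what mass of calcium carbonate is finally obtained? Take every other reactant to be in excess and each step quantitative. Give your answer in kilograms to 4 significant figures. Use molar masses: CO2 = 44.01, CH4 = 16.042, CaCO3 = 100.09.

1230 kg

197.2 kg = 197200 g.
n(CH4) = 197200 / 16.042 = 12293 mol.
Step 1 gives a 1:1 ratio of CH4 to CO2, so n(CO2) = 12293 mol.
In step 2 the CO2:CaCO3 ratio is 1:1, so n(CaCO3) = 12293 mol.
Mass of CaCO3 = 12293 × 100.09 = 1.2304 × 10^6 g = 1230 kg.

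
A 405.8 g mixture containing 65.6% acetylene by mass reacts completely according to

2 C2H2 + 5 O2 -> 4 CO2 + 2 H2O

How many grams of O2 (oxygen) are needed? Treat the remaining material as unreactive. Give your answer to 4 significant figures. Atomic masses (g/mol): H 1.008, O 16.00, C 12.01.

818.0 g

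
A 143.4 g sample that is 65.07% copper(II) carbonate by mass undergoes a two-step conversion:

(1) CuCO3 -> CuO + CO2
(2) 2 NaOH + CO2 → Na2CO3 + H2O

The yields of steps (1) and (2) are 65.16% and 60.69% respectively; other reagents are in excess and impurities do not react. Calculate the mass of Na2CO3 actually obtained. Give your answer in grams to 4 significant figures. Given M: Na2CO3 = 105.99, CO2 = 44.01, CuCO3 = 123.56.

31.65 g

Pure CuCO3 = 143.4 × 0.6507 = 93.310 g.
n(CuCO3) = 93.310 / 123.56 = 0.75518 mol.
Step 1 (CuCO3:CO2 = 1:1): theoretical n(CO2) = 0.75518 mol; at 65.16% yield, n(CO2) = 0.49208 mol.
Step 2 (CO2:Na2CO3 = 1:1): theoretical n(Na2CO3) = 0.49208 mol, so theoretical mass = 0.49208 × 105.99 = 52.155 g.
At 60.69% yield, actual mass of Na2CO3 = 52.155 × 0.6069 = 31.653 g.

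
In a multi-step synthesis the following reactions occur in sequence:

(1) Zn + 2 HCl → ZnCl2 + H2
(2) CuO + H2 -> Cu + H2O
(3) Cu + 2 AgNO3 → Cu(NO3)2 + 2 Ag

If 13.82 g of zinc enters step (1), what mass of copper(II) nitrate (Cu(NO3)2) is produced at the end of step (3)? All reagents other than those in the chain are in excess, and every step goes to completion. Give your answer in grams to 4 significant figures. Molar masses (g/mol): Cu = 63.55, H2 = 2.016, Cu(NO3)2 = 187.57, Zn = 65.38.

39.65 g

n(Zn) = 13.82 / 65.38 = 0.21138 mol.
Reaction (1): Zn→H2 ratio 1:1 ⇒ n(H2) = 0.21138 mol.
Reaction (2): H2→Cu ratio 1:1 ⇒ n(Cu) = 0.21138 mol.
Reaction (3): Cu→Cu(NO3)2 ratio 1:1 ⇒ n(Cu(NO3)2) = 0.21138 mol.
Mass of Cu(NO3)2 = 0.21138 × 187.57 = 39.648 g.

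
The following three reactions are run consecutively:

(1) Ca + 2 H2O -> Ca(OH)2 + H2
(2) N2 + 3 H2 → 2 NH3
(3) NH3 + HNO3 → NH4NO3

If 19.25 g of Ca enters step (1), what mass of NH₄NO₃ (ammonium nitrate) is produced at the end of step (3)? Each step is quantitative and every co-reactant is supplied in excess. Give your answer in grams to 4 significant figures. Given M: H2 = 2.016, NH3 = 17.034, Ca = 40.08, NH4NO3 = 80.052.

25.63 g

n(Ca) = 19.25 / 40.08 = 0.48029 mol.
Reaction (1): Ca→H2 ratio 1:1 ⇒ n(H2) = 0.48029 mol.
Reaction (2): H2→NH3 ratio 3:2 ⇒ n(NH3) = 0.32019 mol.
Reaction (3): NH3→NH4NO3 ratio 1:1 ⇒ n(NH4NO3) = 0.32019 mol.
Mass of NH4NO3 = 0.32019 × 80.052 = 25.632 g.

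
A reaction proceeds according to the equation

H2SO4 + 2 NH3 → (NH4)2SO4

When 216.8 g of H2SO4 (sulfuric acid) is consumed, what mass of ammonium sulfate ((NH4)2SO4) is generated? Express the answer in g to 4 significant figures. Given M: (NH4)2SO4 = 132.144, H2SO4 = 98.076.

292.1 g

n(H2SO4) = 216.80 g / 98.076 g/mol = 2.2105 mol.
From the equation the H2SO4:(NH4)2SO4 mole ratio is 1:1, so n((NH4)2SO4) = 2.2105 × 1/1 = 2.2105 mol.
Mass of (NH4)2SO4 = 2.2105 mol × 132.144 g/mol = 292.11 g.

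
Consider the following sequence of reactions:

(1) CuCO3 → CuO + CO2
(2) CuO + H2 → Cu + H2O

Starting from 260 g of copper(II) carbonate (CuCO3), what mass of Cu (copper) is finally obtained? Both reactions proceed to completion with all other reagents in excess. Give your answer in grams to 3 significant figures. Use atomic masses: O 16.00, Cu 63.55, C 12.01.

M(CuCO3) = 63.55 + 12.01 + 3(16.00) = 123.56 g/mol.
M(Cu) = 63.55 g/mol.
n(CuCO3) = 260.0 / 123.56 = 2.104 mol.
Step 1 gives a 1:1 ratio of CuCO3 to CuO, so n(CuO) = 2.104 mol.
In step 2 the CuO:Cu ratio is 1:1, so n(Cu) = 2.104 mol.
Mass of Cu = 2.104 × 63.55 = 133.7 g.

134 g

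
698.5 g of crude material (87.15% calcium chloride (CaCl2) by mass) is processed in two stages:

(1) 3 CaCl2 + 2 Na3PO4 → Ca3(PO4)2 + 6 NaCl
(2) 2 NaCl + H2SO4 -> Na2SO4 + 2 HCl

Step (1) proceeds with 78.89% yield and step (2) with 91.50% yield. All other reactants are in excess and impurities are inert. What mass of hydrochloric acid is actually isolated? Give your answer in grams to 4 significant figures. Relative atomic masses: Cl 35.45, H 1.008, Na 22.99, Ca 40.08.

288.7 g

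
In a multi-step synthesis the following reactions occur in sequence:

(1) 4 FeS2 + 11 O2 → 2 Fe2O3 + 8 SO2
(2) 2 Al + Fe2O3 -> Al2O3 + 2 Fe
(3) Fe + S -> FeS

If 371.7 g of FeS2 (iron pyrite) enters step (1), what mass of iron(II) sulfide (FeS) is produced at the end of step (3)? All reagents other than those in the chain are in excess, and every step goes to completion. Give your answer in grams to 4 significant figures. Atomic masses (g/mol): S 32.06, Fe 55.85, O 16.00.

M(FeS2) = 55.85 + 2(32.06) = 119.97 g/mol.
M(FeS) = 55.85 + 32.06 = 87.91 g/mol.
n(FeS2) = 371.7 / 119.97 = 3.0983 mol.
Reaction (1): FeS2→Fe2O3 ratio 4:2 ⇒ n(Fe2O3) = 1.5491 mol.
Reaction (2): Fe2O3→Fe ratio 1:2 ⇒ n(Fe) = 3.0983 mol.
Reaction (3): Fe→FeS ratio 1:1 ⇒ n(FeS) = 3.0983 mol.
Mass of FeS = 3.0983 × 87.91 = 272.37 g.

272.4 g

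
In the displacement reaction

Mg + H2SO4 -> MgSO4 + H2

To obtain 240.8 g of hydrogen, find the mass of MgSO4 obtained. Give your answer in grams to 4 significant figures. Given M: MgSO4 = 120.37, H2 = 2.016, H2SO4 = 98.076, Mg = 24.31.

14380 g

n(H2) = 240.80 g / 2.016 g/mol = 119.44 mol.
From the equation the H2:MgSO4 mole ratio is 1:1, so n(MgSO4) = 119.44 × 1/1 = 119.44 mol.
Mass of MgSO4 = 119.44 mol × 120.37 g/mol = 14378 g.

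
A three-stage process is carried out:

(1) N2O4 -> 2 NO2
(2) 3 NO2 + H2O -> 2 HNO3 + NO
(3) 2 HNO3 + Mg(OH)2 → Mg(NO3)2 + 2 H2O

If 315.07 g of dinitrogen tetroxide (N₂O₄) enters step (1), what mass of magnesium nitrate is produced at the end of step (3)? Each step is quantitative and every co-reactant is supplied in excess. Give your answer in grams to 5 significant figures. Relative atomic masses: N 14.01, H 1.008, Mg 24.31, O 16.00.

338.58 g

M(N2O4) = 2(14.01) + 4(16.00) = 92.02 g/mol.
M(Mg(NO3)2) = 24.31 + 2(14.01) + 6(16.00) = 148.33 g/mol.
n(N2O4) = 315.07 / 92.02 = 3.42393 mol.
Reaction (1): N2O4→NO2 ratio 1:2 ⇒ n(NO2) = 6.84786 mol.
Reaction (2): NO2→HNO3 ratio 3:2 ⇒ n(HNO3) = 4.56524 mol.
Reaction (3): HNO3→Mg(NO3)2 ratio 2:1 ⇒ n(Mg(NO3)2) = 2.28262 mol.
Mass of Mg(NO3)2 = 2.28262 × 148.33 = 338.581 g.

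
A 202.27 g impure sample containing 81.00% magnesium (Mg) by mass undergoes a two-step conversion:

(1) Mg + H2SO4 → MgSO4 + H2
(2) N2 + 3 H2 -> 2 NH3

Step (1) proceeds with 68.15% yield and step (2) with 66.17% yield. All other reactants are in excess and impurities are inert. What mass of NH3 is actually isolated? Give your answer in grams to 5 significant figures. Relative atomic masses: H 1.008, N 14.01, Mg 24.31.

34.513 g

Pure Mg = 202.27 × 0.8100 = 163.839 g.
M(Mg) = 24.31 g/mol.
M(NH3) = 14.01 + 3(1.008) = 17.034 g/mol.
n(Mg) = 163.839 / 24.31 = 6.73956 mol.
Step 1 (Mg:H2 = 1:1): theoretical n(H2) = 6.73956 mol; at 68.15% yield, n(H2) = 4.59301 mol.
Step 2 (H2:NH3 = 3:2): theoretical n(NH3) = 3.06201 mol, so theoretical mass = 3.06201 × 17.034 = 52.1582 g.
At 66.17% yield, actual mass of NH3 = 52.1582 × 0.6617 = 34.5131 g.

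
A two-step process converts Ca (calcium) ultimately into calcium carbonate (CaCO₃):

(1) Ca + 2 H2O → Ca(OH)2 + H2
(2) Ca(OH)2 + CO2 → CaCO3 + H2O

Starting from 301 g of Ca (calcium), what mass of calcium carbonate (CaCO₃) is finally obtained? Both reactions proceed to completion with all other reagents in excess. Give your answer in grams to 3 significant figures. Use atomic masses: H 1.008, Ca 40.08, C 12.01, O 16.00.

M(Ca) = 40.08 g/mol.
M(CaCO3) = 40.08 + 12.01 + 3(16.00) = 100.09 g/mol.
n(Ca) = 301.0 / 40.08 = 7.510 mol.
Step 1 gives a 1:1 ratio of Ca to Ca(OH)2, so n(Ca(OH)2) = 7.510 mol.
In step 2 the Ca(OH)2:CaCO3 ratio is 1:1, so n(CaCO3) = 7.510 mol.
Mass of CaCO3 = 7.510 × 100.09 = 751.7 g.

752 g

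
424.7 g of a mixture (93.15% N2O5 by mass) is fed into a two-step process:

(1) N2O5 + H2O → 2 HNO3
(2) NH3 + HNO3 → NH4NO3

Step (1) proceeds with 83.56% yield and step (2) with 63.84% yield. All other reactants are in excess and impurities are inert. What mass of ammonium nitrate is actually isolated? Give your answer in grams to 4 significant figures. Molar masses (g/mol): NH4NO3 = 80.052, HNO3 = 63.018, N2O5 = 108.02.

Pure N2O5 = 424.7 × 0.9315 = 395.61 g.
n(N2O5) = 395.61 / 108.02 = 3.6624 mol.
Step 1 (N2O5:HNO3 = 1:2): theoretical n(HNO3) = 7.3247 mol; at 83.56% yield, n(HNO3) = 6.1205 mol.
Step 2 (HNO3:NH4NO3 = 1:1): theoretical n(NH4NO3) = 6.1205 mol, so theoretical mass = 6.1205 × 80.052 = 489.96 g.
At 63.84% yield, actual mass of NH4NO3 = 489.96 × 0.6384 = 312.79 g.

312.8 g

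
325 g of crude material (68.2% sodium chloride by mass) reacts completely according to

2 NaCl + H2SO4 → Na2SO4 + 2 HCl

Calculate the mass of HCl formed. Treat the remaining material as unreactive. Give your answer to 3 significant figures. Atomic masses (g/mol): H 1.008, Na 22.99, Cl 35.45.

138 g

Mass of pure NaCl = 325 g × 0.682 = 221.7 g.
M(NaCl) = 22.99 + 35.45 = 58.44 g/mol.
M(HCl) = 1.008 + 35.45 = 36.458 g/mol.
n(NaCl) = 221.7 g / 58.44 g/mol = 3.793 mol.
From the equation the NaCl:HCl mole ratio is 2:2, so n(HCl) = 3.793 × 2/2 = 3.793 mol.
Mass of HCl = 3.793 mol × 36.458 g/mol = 138.3 g.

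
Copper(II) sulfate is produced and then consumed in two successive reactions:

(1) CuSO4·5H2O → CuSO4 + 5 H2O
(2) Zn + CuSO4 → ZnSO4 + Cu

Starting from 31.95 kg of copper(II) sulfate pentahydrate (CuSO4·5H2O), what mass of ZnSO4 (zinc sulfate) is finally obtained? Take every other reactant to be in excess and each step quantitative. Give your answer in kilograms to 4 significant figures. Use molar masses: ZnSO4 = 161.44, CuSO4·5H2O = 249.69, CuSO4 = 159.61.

20.66 kg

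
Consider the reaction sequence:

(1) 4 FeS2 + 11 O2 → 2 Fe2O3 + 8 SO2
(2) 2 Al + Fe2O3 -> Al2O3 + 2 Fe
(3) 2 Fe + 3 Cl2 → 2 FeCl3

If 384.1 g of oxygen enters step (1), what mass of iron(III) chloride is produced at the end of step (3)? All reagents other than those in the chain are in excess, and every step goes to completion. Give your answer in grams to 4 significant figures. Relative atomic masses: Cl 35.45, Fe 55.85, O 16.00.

M(O2) = 2(16.00) = 32.00 g/mol.
M(FeCl3) = 55.85 + 3(35.45) = 162.20 g/mol.
n(O2) = 384.1 / 32.00 = 12.003 mol.
Reaction (1): O2→Fe2O3 ratio 11:2 ⇒ n(Fe2O3) = 2.1824 mol.
Reaction (2): Fe2O3→Fe ratio 1:2 ⇒ n(Fe) = 4.3648 mol.
Reaction (3): Fe→FeCl3 ratio 2:2 ⇒ n(FeCl3) = 4.3648 mol.
Mass of FeCl3 = 4.3648 × 162.20 = 707.97 g.

708.0 g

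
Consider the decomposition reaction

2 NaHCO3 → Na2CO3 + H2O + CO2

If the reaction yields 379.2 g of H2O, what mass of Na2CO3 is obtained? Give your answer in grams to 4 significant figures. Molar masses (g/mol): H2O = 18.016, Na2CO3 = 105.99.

n(H2O) = 379.20 g / 18.016 g/mol = 21.048 mol.
From the equation the H2O:Na2CO3 mole ratio is 1:1, so n(Na2CO3) = 21.048 × 1/1 = 21.048 mol.
Mass of Na2CO3 = 21.048 mol × 105.99 g/mol = 2230.9 g.

2231 g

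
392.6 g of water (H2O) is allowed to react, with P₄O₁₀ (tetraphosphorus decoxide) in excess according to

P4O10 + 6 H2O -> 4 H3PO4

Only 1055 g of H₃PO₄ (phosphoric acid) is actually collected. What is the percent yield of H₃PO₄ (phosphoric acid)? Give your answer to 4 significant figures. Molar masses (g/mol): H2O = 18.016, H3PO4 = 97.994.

n(H2O) = 392.60 g / 18.016 g/mol = 21.792 mol.
From the equation the H2O:H3PO4 mole ratio is 6:4, so n(H3PO4) = 21.792 × 4/6 = 14.528 mol.
Mass of H3PO4 = 14.528 mol × 97.994 g/mol = 1423.6 g.
This is the theoretical yield. Percent yield = 1055 g / 1423.6 g × 100% = 74.106%.

74.11 %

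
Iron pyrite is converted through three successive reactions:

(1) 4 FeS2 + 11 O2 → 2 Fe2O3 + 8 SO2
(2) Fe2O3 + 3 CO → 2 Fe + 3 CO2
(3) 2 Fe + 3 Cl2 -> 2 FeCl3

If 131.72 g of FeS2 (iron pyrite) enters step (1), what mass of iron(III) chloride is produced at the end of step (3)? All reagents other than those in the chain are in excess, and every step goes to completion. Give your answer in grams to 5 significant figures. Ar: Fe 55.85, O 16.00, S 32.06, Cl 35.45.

M(FeS2) = 55.85 + 2(32.06) = 119.97 g/mol.
M(FeCl3) = 55.85 + 3(35.45) = 162.20 g/mol.
n(FeS2) = 131.72 / 119.97 = 1.09794 mol.
Reaction (1): FeS2→Fe2O3 ratio 4:2 ⇒ n(Fe2O3) = 0.548971 mol.
Reaction (2): Fe2O3→Fe ratio 1:2 ⇒ n(Fe) = 1.09794 mol.
Reaction (3): Fe→FeCl3 ratio 2:2 ⇒ n(FeCl3) = 1.09794 mol.
Mass of FeCl3 = 1.09794 × 162.20 = 178.086 g.

178.09 g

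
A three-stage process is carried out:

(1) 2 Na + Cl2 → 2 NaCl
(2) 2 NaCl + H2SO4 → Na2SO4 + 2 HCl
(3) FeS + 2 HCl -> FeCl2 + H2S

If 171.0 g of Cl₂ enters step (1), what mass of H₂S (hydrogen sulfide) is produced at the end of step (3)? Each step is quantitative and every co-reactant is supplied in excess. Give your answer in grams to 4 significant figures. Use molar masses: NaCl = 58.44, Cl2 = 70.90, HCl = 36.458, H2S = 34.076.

82.19 g

n(Cl2) = 171.0 / 70.90 = 2.4118 mol.
Reaction (1): Cl2→NaCl ratio 1:2 ⇒ n(NaCl) = 4.8237 mol.
Reaction (2): NaCl→HCl ratio 2:2 ⇒ n(HCl) = 4.8237 mol.
Reaction (3): HCl→H2S ratio 2:1 ⇒ n(H2S) = 2.4118 mol.
Mass of H2S = 2.4118 × 34.076 = 82.186 g.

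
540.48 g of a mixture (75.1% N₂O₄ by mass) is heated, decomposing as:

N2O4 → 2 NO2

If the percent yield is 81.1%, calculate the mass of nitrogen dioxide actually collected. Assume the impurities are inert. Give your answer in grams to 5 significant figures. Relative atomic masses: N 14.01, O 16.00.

329.19 g

Pure N2O4 available = 540.48 g × 0.751 = 405.900 g.
M(N2O4) = 2(14.01) + 4(16.00) = 92.02 g/mol.
M(NO2) = 14.01 + 2(16.00) = 46.01 g/mol.
n(N2O4) = 405.900 g / 92.02 g/mol = 4.41100 mol.
From the equation the N2O4:NO2 mole ratio is 1:2, so n(NO2) = 4.41100 × 2/1 = 8.82201 mol.
Mass of NO2 = 8.82201 mol × 46.01 g/mol = 405.900 g.
Actual mass collected = 405.900 g × 0.811 = 329.185 g.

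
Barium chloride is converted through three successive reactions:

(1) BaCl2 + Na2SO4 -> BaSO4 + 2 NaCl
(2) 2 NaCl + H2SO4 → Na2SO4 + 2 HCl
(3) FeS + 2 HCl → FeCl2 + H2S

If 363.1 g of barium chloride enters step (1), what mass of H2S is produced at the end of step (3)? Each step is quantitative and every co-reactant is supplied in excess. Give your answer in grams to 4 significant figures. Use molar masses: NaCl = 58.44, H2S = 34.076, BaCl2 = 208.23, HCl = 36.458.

59.42 g

n(BaCl2) = 363.1 / 208.23 = 1.7437 mol.
Reaction (1): BaCl2→NaCl ratio 1:2 ⇒ n(NaCl) = 3.4875 mol.
Reaction (2): NaCl→HCl ratio 2:2 ⇒ n(HCl) = 3.4875 mol.
Reaction (3): HCl→H2S ratio 2:1 ⇒ n(H2S) = 1.7437 mol.
Mass of H2S = 1.7437 × 34.076 = 59.420 g.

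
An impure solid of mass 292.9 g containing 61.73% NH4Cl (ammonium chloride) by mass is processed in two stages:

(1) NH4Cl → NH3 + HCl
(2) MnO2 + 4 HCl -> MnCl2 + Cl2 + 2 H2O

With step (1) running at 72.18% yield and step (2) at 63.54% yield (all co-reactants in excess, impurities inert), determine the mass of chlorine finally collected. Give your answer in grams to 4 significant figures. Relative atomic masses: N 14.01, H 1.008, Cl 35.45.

27.48 g

Pure NH4Cl = 292.9 × 0.6173 = 180.81 g.
M(NH4Cl) = 14.01 + 4(1.008) + 35.45 = 53.492 g/mol.
M(Cl2) = 2(35.45) = 70.90 g/mol.
n(NH4Cl) = 180.81 / 53.492 = 3.3801 mol.
Step 1 (NH4Cl:HCl = 1:1): theoretical n(HCl) = 3.3801 mol; at 72.18% yield, n(HCl) = 2.4397 mol.
Step 2 (HCl:Cl2 = 4:1): theoretical n(Cl2) = 0.60994 mol, so theoretical mass = 0.60994 × 70.90 = 43.244 g.
At 63.54% yield, actual mass of Cl2 = 43.244 × 0.6354 = 27.477 g.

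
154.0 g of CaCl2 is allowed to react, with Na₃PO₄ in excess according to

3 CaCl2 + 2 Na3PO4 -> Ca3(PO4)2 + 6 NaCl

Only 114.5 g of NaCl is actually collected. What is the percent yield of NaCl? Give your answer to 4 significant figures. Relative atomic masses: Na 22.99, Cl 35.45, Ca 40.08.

70.60 %

M(CaCl2) = 40.08 + 2(35.45) = 110.98 g/mol.
M(NaCl) = 22.99 + 35.45 = 58.44 g/mol.
n(CaCl2) = 154.00 g / 110.98 g/mol = 1.3876 mol.
From the equation the CaCl2:NaCl mole ratio is 3:6, so n(NaCl) = 1.3876 × 6/3 = 2.7753 mol.
Mass of NaCl = 2.7753 mol × 58.44 g/mol = 162.19 g.
This is the theoretical yield. Percent yield = 114.5 g / 162.19 g × 100% = 70.597%.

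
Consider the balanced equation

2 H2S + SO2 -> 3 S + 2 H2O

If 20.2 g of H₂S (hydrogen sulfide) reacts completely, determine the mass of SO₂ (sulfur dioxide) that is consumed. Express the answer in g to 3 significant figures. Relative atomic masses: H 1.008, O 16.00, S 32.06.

19.0 g

M(H2S) = 2(1.008) + 32.06 = 34.076 g/mol.
M(SO2) = 32.06 + 2(16.00) = 64.06 g/mol.
n(H2S) = 20.20 g / 34.076 g/mol = 0.5928 mol.
From the equation the H2S:SO2 mole ratio is 2:1, so n(SO2) = 0.5928 × 1/2 = 0.2964 mol.
Mass of SO2 = 0.2964 mol × 64.06 g/mol = 18.99 g.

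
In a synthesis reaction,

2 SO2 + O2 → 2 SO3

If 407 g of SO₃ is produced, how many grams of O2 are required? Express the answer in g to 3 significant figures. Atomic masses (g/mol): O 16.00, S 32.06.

81.3 g

M(SO3) = 32.06 + 3(16.00) = 80.06 g/mol.
M(O2) = 2(16.00) = 32.00 g/mol.
n(SO3) = 407.0 g / 80.06 g/mol = 5.084 mol.
From the equation the SO3:O2 mole ratio is 2:1, so n(O2) = 5.084 × 1/2 = 2.542 mol.
Mass of O2 = 2.542 mol × 32.00 g/mol = 81.34 g.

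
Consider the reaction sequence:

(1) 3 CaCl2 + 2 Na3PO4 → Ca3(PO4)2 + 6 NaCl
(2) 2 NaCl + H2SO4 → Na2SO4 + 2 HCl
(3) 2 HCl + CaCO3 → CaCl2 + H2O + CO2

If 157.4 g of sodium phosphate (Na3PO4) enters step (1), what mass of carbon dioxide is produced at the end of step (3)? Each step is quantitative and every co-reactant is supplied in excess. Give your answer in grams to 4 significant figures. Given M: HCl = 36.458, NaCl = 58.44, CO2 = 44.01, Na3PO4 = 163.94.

n(Na3PO4) = 157.4 / 163.94 = 0.96011 mol.
Reaction (1): Na3PO4→NaCl ratio 2:6 ⇒ n(NaCl) = 2.8803 mol.
Reaction (2): NaCl→HCl ratio 2:2 ⇒ n(HCl) = 2.8803 mol.
Reaction (3): HCl→CO2 ratio 2:1 ⇒ n(CO2) = 1.4402 mol.
Mass of CO2 = 1.4402 × 44.01 = 63.381 g.

63.38 g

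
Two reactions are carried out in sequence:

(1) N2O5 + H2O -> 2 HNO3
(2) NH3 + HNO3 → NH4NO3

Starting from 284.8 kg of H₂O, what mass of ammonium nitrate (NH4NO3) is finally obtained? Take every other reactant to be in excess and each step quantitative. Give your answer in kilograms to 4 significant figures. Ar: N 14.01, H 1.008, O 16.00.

M(H2O) = 2(1.008) + 16.00 = 18.016 g/mol.
M(NH4NO3) = 2(14.01) + 4(1.008) + 3(16.00) = 80.052 g/mol.
284.8 kg = 284800 g.
n(H2O) = 284800 / 18.016 = 15808 mol.
Step 1 gives a 1:2 ratio of H2O to HNO3, so n(HNO3) = 31616 mol.
In step 2 the HNO3:NH4NO3 ratio is 1:1, so n(NH4NO3) = 31616 mol.
Mass of NH4NO3 = 31616 × 80.052 = 2.5310 × 10^6 g = 2531 kg.

2531 kg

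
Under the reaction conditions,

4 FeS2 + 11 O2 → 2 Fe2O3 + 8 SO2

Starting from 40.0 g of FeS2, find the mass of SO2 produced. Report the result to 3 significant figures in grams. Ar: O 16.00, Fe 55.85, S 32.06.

42.7 g

M(FeS2) = 55.85 + 2(32.06) = 119.97 g/mol.
M(SO2) = 32.06 + 2(16.00) = 64.06 g/mol.
n(FeS2) = 40.00 g / 119.97 g/mol = 0.3334 mol.
From the equation the FeS2:SO2 mole ratio is 4:8, so n(SO2) = 0.3334 × 8/4 = 0.6668 mol.
Mass of SO2 = 0.6668 mol × 64.06 g/mol = 42.72 g.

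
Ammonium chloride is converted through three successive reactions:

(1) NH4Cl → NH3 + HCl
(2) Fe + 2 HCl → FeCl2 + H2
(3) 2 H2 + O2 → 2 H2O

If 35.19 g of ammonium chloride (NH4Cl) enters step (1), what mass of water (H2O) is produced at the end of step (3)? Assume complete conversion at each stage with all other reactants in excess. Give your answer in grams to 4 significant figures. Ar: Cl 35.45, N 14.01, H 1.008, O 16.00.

5.926 g

M(NH4Cl) = 14.01 + 4(1.008) + 35.45 = 53.492 g/mol.
M(H2O) = 2(1.008) + 16.00 = 18.016 g/mol.
n(NH4Cl) = 35.19 / 53.492 = 0.65786 mol.
Reaction (1): NH4Cl→HCl ratio 1:1 ⇒ n(HCl) = 0.65786 mol.
Reaction (2): HCl→H2 ratio 2:1 ⇒ n(H2) = 0.32893 mol.
Reaction (3): H2→H2O ratio 2:2 ⇒ n(H2O) = 0.32893 mol.
Mass of H2O = 0.32893 × 18.016 = 5.9260 g.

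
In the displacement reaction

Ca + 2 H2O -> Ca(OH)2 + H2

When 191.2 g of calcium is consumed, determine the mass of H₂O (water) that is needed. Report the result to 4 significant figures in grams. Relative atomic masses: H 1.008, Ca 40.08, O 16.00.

M(Ca) = 40.08 g/mol.
M(H2O) = 2(1.008) + 16.00 = 18.016 g/mol.
n(Ca) = 191.20 g / 40.08 g/mol = 4.7705 mol.
From the equation the Ca:H2O mole ratio is 1:2, so n(H2O) = 4.7705 × 2/1 = 9.5409 mol.
Mass of H2O = 9.5409 mol × 18.016 g/mol = 171.89 g.

171.9 g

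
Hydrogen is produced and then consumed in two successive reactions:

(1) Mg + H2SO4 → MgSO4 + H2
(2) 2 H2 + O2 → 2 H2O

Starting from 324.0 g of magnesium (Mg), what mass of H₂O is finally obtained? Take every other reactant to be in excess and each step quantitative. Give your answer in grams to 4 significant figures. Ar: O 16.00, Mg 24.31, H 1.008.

240.1 g

M(Mg) = 24.31 g/mol.
M(H2O) = 2(1.008) + 16.00 = 18.016 g/mol.
n(Mg) = 324.00 / 24.31 = 13.328 mol.
Step 1 gives a 1:1 ratio of Mg to H2, so n(H2) = 13.328 mol.
In step 2 the H2:H2O ratio is 2:2, so n(H2O) = 13.328 mol.
Mass of H2O = 13.328 × 18.016 = 240.11 g.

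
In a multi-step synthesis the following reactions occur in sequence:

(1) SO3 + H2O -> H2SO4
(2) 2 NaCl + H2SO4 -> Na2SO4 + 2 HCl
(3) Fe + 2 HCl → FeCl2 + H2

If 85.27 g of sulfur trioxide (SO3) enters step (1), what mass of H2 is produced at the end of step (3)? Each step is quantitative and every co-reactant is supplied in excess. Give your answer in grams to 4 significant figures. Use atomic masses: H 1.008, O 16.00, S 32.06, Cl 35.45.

2.147 g

M(SO3) = 32.06 + 3(16.00) = 80.06 g/mol.
M(H2) = 2(1.008) = 2.016 g/mol.
n(SO3) = 85.27 / 80.06 = 1.0651 mol.
Reaction (1): SO3→H2SO4 ratio 1:1 ⇒ n(H2SO4) = 1.0651 mol.
Reaction (2): H2SO4→HCl ratio 1:2 ⇒ n(HCl) = 2.1302 mol.
Reaction (3): HCl→H2 ratio 2:1 ⇒ n(H2) = 1.0651 mol.
Mass of H2 = 1.0651 × 2.016 = 2.1472 g.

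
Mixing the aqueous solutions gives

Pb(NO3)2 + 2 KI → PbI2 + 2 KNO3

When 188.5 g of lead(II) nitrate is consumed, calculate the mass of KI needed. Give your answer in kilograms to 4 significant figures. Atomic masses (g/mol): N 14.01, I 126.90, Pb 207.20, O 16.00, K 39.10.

M(Pb(NO3)2) = 207.20 + 2(14.01) + 6(16.00) = 331.22 g/mol.
M(KI) = 39.10 + 126.90 = 166.00 g/mol.
n(Pb(NO3)2) = 188.50 g / 331.22 g/mol = 0.56911 mol.
From the equation the Pb(NO3)2:KI mole ratio is 1:2, so n(KI) = 0.56911 × 2/1 = 1.1382 mol.
Mass of KI = 1.1382 mol × 166.00 g/mol = 188.94 g.
Converting to kg: 188.94 g = 0.1889 kg.

0.1889 kg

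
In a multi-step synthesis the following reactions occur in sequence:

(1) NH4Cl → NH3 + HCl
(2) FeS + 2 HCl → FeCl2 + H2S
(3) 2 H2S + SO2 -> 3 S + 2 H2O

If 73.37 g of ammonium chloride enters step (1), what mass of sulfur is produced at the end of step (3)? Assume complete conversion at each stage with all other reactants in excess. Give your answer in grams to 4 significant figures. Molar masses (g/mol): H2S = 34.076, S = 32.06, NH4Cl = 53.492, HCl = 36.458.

32.98 g

n(NH4Cl) = 73.37 / 53.492 = 1.3716 mol.
Reaction (1): NH4Cl→HCl ratio 1:1 ⇒ n(HCl) = 1.3716 mol.
Reaction (2): HCl→H2S ratio 2:1 ⇒ n(H2S) = 0.68580 mol.
Reaction (3): H2S→S ratio 2:3 ⇒ n(S) = 1.0287 mol.
Mass of S = 1.0287 × 32.06 = 32.980 g.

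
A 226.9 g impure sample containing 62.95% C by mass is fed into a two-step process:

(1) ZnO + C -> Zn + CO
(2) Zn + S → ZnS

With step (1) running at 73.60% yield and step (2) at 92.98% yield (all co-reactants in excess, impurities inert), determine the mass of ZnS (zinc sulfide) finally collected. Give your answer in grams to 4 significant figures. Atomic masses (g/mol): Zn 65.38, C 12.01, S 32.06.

Pure C = 226.9 × 0.6295 = 142.83 g.
M(C) = 12.01 g/mol.
M(ZnS) = 65.38 + 32.06 = 97.44 g/mol.
n(C) = 142.83 / 12.01 = 11.893 mol.
Step 1 (C:Zn = 1:1): theoretical n(Zn) = 11.893 mol; at 73.60% yield, n(Zn) = 8.7532 mol.
Step 2 (Zn:ZnS = 1:1): theoretical n(ZnS) = 8.7532 mol, so theoretical mass = 8.7532 × 97.44 = 852.91 g.
At 92.98% yield, actual mass of ZnS = 852.91 × 0.9298 = 793.03 g.

793.0 g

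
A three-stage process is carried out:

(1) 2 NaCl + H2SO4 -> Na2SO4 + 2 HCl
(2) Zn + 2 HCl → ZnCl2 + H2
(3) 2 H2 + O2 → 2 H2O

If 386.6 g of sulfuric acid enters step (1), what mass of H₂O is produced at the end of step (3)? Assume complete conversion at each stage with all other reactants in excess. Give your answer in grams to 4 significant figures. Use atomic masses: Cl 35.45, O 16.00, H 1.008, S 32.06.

M(H2SO4) = 2(1.008) + 32.06 + 4(16.00) = 98.076 g/mol.
M(H2O) = 2(1.008) + 16.00 = 18.016 g/mol.
n(H2SO4) = 386.6 / 98.076 = 3.9418 mol.
Reaction (1): H2SO4→HCl ratio 1:2 ⇒ n(HCl) = 7.8837 mol.
Reaction (2): HCl→H2 ratio 2:1 ⇒ n(H2) = 3.9418 mol.
Reaction (3): H2→H2O ratio 2:2 ⇒ n(H2O) = 3.9418 mol.
Mass of H2O = 3.9418 × 18.016 = 71.016 g.

71.02 g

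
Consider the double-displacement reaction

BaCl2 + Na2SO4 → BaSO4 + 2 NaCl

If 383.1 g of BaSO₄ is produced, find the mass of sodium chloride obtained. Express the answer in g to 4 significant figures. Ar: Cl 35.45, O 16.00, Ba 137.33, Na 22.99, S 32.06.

M(BaSO4) = 137.33 + 32.06 + 4(16.00) = 233.39 g/mol.
M(NaCl) = 22.99 + 35.45 = 58.44 g/mol.
n(BaSO4) = 383.10 g / 233.39 g/mol = 1.6415 mol.
From the equation the BaSO4:NaCl mole ratio is 1:2, so n(NaCl) = 1.6415 × 2/1 = 3.2829 mol.
Mass of NaCl = 3.2829 mol × 58.44 g/mol = 191.85 g.

191.9 g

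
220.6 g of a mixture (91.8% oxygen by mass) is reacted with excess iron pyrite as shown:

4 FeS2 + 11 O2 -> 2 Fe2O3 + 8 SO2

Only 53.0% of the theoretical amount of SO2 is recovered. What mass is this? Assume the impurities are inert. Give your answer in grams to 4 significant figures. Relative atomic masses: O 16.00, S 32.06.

156.3 g

Pure O2 available = 220.6 g × 0.918 = 202.51 g.
M(O2) = 2(16.00) = 32.00 g/mol.
M(SO2) = 32.06 + 2(16.00) = 64.06 g/mol.
n(O2) = 202.51 g / 32.00 g/mol = 6.3285 mol.
From the equation the O2:SO2 mole ratio is 11:8, so n(SO2) = 6.3285 × 8/11 = 4.6025 mol.
Mass of SO2 = 4.6025 mol × 64.06 g/mol = 294.84 g.
Actual mass collected = 294.84 g × 0.530 = 156.26 g.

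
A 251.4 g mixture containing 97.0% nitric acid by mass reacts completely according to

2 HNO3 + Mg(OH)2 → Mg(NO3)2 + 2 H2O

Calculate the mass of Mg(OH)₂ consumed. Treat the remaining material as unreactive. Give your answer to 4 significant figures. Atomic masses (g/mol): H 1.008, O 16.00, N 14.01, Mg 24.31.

112.9 g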